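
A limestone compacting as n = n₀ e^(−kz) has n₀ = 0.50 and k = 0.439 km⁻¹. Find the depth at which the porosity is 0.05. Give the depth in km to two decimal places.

5.25 km

Invert Athy's law: z = ln(n₀/n) / k
z = ln(0.5/0.05) / 0.439 = ln(10) / 0.439 = 2.3026 / 0.439 = 5.245 km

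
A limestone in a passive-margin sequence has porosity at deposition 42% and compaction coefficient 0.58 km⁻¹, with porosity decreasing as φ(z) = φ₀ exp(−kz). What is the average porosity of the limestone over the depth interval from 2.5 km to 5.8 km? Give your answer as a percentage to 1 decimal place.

4.4%

⟨φ⟩ = (1/(z₂−z₁)) ∫ φ₀ e^(−kz) dz = φ₀·(e^(−k·z₁) − e^(−k·z₂)) / (k·(z₂−z₁))
e^(−0.58×2.5) = 0.2346; e^(−0.58×5.8) = 0.0346
⟨φ⟩ = 0.42 × (0.2346 − 0.0346) / (0.58 × 3.3) = 0.42 × 0.1045 = 0.0439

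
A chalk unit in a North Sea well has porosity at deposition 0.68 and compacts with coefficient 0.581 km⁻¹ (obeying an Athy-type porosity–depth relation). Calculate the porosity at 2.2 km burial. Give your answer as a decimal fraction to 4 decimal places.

n = n₀·exp(−c·z) = 0.68 × exp(−0.581 × 2.2) = 0.68 × exp(−1.278)
  = 0.68 × 0.2785 = 0.1894

0.1894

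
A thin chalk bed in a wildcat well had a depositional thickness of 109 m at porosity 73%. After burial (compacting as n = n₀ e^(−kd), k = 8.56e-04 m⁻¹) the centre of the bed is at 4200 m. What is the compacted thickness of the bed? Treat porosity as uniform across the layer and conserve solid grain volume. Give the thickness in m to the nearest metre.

30 m

Working in km (1 km = 1000 m; k in km⁻¹ = k in m⁻¹ × 1000):
Porosity at 4.2 km: n = 0.73·exp(−0.856×4.2) = 0.0200
Solid-volume conservation: h(1−n) = h₀(1−n₀) ⇒ h = h₀·(1−n₀)/(1−n)
h = 0.109 × (1 − 0.73)/(1 − 0.0200) = 0.109 × 0.2755 = 0.0300 km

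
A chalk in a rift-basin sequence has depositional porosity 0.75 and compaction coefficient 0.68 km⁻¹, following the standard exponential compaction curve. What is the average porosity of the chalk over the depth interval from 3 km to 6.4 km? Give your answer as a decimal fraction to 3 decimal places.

⟨φ⟩ = (1/(z₂−z₁)) ∫ φ₀ e^(−βz) dz = φ₀·(e^(−β·z₁) − e^(−β·z₂)) / (β·(z₂−z₁))
e^(−0.68×3) = 0.1300; e^(−0.68×6.4) = 0.0129
⟨φ⟩ = 0.75 × (0.1300 − 0.0129) / (0.68 × 3.4) = 0.75 × 0.0507 = 0.0380

0.038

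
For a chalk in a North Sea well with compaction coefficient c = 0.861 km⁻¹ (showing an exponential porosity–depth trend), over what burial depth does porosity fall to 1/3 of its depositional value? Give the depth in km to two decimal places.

φ/φ₀ = 1/3 ⇒ exp(−c·z) = 1/3 ⇒ z = ln(3) / c
z = 1.0986 / 0.861 = 1.276 km

1.28 km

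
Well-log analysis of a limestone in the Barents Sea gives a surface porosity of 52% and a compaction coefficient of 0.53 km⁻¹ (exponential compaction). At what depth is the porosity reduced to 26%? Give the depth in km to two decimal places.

Invert Athy's law: z = ln(n₀/n) / k
z = ln(0.52/0.26) / 0.53 = ln(2) / 0.53 = 0.6931 / 0.53 = 1.308 km

1.31 km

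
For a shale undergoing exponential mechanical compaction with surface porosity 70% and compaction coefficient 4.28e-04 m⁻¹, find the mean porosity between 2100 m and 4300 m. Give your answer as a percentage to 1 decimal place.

Working in km (1 km = 1000 m; k in km⁻¹ = k in m⁻¹ × 1000):
⟨n⟩ = (1/(Z₂−Z₁)) ∫ n₀ e^(−kZ) dZ = n₀·(e^(−k·Z₁) − e^(−k·Z₂)) / (k·(Z₂−Z₁))
e^(−0.428×2.1) = 0.4071; e^(−0.428×4.3) = 0.1588
⟨n⟩ = 0.7 × (0.4071 − 0.1588) / (0.428 × 2.2) = 0.7 × 0.2637 = 0.1846

18.5%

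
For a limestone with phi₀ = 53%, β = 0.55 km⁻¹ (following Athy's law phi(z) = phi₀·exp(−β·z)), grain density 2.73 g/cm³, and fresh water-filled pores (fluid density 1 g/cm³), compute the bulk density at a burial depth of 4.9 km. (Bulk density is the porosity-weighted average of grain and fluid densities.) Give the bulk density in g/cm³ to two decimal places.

2.67 g/cm³

Porosity at depth: phi = 0.53·exp(−0.55×4.9) = 0.53×0.0675 = 0.0358
Bulk density: ρ_b = (1−phi)ρ_g + phi·ρ_f = 0.9642×2.73 + 0.0358×1
       = 2.632 + 0.036 = 2.668 g/cm³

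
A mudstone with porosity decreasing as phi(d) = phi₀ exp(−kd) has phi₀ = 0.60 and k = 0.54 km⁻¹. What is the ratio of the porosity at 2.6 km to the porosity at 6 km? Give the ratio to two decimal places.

phi(d₁)/phi(d₂) = e^(−k·d₁)/e^(−k·d₂) = e^{k(d₂−d₁)}
= exp(0.54 × 3.4) = exp(1.836) = 6.2714

6.27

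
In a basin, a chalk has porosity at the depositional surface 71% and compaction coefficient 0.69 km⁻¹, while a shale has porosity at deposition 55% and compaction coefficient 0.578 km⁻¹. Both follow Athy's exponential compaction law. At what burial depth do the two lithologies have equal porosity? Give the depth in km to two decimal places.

Set n₀ₐ e^(−kₐz) = n₀ᵦ e^(−kᵦz) ⇒ ln(n₀ₐ/n₀ᵦ) = (kₐ − kᵦ)·z
z = ln(0.71/0.55) / (0.69 − 0.578) = 0.2553 / 0.112 = 2.280 km

2.28 km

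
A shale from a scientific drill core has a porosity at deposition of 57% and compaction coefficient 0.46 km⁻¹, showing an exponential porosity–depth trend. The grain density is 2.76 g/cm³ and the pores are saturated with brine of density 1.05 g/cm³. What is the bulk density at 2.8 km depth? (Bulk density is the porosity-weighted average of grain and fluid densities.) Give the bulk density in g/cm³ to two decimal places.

Porosity at depth: n = 0.57·exp(−0.46×2.8) = 0.57×0.2758 = 0.1572
Bulk density: ρ_b = (1−n)ρ_g + n·ρ_f = 0.8428×2.76 + 0.1572×1.05
       = 2.326 + 0.165 = 2.491 g/cm³

2.49 g/cm³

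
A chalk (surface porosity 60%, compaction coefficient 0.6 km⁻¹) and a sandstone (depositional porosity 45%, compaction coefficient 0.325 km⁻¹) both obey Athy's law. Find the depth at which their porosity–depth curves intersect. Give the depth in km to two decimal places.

1.05 km

Set n₀ₐ e^(−cₐd) = n₀ᵦ e^(−cᵦd) ⇒ ln(n₀ₐ/n₀ᵦ) = (cₐ − cᵦ)·d
d = ln(0.6/0.45) / (0.6 − 0.325) = 0.2877 / 0.275 = 1.046 km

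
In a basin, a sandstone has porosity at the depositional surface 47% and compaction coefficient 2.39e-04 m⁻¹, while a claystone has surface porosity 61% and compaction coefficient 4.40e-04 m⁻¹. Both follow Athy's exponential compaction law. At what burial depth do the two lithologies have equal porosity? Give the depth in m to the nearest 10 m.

Working in km (1 km = 1000 m; c in km⁻¹ = c in m⁻¹ × 1000):
Set n₀ₐ e^(−cₐZ) = n₀ᵦ e^(−cᵦZ) ⇒ ln(n₀ₐ/n₀ᵦ) = (cₐ − cᵦ)·Z
Z = ln(0.47/0.61) / (0.239 − 0.44) = -0.2607 / -0.201 = 1.297 km

1300 m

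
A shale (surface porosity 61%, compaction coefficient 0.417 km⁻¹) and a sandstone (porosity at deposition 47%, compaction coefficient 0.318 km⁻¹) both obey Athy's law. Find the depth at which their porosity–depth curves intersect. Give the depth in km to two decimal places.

2.63 km

Set n₀ₐ e^(−cₐd) = n₀ᵦ e^(−cᵦd) ⇒ ln(n₀ₐ/n₀ᵦ) = (cₐ − cᵦ)·d
d = ln(0.61/0.47) / (0.417 − 0.318) = 0.2607 / 0.099 = 2.634 km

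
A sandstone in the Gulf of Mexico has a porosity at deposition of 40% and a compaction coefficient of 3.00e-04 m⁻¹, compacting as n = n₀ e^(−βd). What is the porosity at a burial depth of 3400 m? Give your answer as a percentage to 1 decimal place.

Working in km (1 km = 1000 m; β in km⁻¹ = β in m⁻¹ × 1000):
n = n₀·exp(−β·d) = 0.4 × exp(−0.3 × 3.4) = 0.4 × exp(−1.02)
  = 0.4 × 0.3606 = 0.1442

14.4%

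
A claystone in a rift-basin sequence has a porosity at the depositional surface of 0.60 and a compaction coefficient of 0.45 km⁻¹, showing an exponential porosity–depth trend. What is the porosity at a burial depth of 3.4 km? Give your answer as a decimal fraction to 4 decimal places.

0.1299

φ = φ₀·exp(−c·d) = 0.6 × exp(−0.45 × 3.4) = 0.6 × exp(−1.53)
  = 0.6 × 0.2165 = 0.1299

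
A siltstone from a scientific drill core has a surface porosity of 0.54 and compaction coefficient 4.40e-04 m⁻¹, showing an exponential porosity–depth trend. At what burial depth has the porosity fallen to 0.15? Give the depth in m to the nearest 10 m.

2910 m

Working in km (1 km = 1000 m; c in km⁻¹ = c in m⁻¹ × 1000):
Invert Athy's law: Z = ln(n₀/n) / c
Z = ln(0.54/0.15) / 0.44 = ln(3.6) / 0.44 = 1.2809 / 0.44 = 2.911 km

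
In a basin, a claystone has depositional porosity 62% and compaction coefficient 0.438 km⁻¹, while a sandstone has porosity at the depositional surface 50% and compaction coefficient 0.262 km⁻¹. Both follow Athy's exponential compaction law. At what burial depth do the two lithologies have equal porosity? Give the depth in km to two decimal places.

Set phi₀ₐ e^(−kₐd) = phi₀ᵦ e^(−kᵦd) ⇒ ln(phi₀ₐ/phi₀ᵦ) = (kₐ − kᵦ)·d
d = ln(0.62/0.5) / (0.438 − 0.262) = 0.2151 / 0.176 = 1.222 km

1.22 km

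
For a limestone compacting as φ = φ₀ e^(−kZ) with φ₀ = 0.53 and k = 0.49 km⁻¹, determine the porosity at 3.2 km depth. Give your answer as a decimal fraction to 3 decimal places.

0.110

φ = φ₀·exp(−k·Z) = 0.53 × exp(−0.49 × 3.2) = 0.53 × exp(−1.568)
  = 0.53 × 0.2085 = 0.1105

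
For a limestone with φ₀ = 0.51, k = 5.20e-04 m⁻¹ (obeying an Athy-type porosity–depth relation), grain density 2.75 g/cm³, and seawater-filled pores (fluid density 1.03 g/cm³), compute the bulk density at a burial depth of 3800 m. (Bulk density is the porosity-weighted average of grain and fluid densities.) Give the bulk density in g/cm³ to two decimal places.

Working in km (1 km = 1000 m; k in km⁻¹ = k in m⁻¹ × 1000):
Porosity at depth: φ = 0.51·exp(−0.52×3.8) = 0.51×0.1386 = 0.0707
Bulk density: ρ_b = (1−φ)ρ_g + φ·ρ_f = 0.9293×2.75 + 0.0707×1.03
       = 2.556 + 0.073 = 2.628 g/cm³

2.63 g/cm³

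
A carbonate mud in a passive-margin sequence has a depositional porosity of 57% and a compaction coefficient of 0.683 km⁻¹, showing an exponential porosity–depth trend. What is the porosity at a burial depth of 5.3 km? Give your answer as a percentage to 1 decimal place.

n = n₀·exp(−c·d) = 0.57 × exp(−0.683 × 5.3) = 0.57 × exp(−3.62)
  = 0.57 × 0.0268 = 0.0153

1.5%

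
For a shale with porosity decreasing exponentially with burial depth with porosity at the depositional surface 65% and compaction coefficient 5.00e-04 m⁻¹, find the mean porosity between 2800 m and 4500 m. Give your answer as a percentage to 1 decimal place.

10.8%

Working in km (1 km = 1000 m; k in km⁻¹ = k in m⁻¹ × 1000):
⟨n⟩ = (1/(Z₂−Z₁)) ∫ n₀ e^(−kZ) dZ = n₀·(e^(−k·Z₁) − e^(−k·Z₂)) / (k·(Z₂−Z₁))
e^(−0.5×2.8) = 0.2466; e^(−0.5×4.5) = 0.1054
⟨n⟩ = 0.65 × (0.2466 − 0.1054) / (0.5 × 1.7) = 0.65 × 0.1661 = 0.1080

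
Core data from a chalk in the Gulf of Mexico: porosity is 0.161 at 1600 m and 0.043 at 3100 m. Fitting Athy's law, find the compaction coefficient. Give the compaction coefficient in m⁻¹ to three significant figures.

0.000880 m⁻¹

Working in km (1 km = 1000 m; β in km⁻¹ = β in m⁻¹ × 1000):
Athy: n(d) = n₀ e^(−βd) ⇒ n₁/n₂ = e^{β(d₂−d₁)} ⇒ β = ln(n₁/n₂)/(d₂−d₁)
β = ln(0.161/0.043) / (3.1 − 1.6) = ln(3.744) / 1.5 = 1.3202 / 1.5 = 0.8801 km⁻¹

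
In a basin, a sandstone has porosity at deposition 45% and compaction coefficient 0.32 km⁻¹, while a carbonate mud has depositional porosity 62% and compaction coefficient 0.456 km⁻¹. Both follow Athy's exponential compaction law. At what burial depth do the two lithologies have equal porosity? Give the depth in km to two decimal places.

2.36 km

Set φ₀ₐ e^(−kₐd) = φ₀ᵦ e^(−kᵦd) ⇒ ln(φ₀ₐ/φ₀ᵦ) = (kₐ − kᵦ)·d
d = ln(0.45/0.62) / (0.32 − 0.456) = -0.3205 / -0.136 = 2.356 km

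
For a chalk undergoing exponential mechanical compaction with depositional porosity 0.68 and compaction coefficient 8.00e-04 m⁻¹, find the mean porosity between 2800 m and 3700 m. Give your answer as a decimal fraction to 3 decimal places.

Working in km (1 km = 1000 m; c in km⁻¹ = c in m⁻¹ × 1000):
⟨φ⟩ = (1/(Z₂−Z₁)) ∫ φ₀ e^(−cZ) dZ = φ₀·(e^(−c·Z₁) − e^(−c·Z₂)) / (c·(Z₂−Z₁))
e^(−0.8×2.8) = 0.1065; e^(−0.8×3.7) = 0.0518
⟨φ⟩ = 0.68 × (0.1065 − 0.0518) / (0.8 × 0.9) = 0.68 × 0.0759 = 0.0516

0.052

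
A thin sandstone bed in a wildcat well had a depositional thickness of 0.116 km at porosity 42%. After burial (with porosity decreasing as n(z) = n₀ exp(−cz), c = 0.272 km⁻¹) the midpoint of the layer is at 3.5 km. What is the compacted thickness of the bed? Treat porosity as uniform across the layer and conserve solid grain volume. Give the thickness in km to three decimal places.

Porosity at 3.5 km: n = 0.42·exp(−0.272×3.5) = 0.1621
Solid-volume conservation: h(1−n) = h₀(1−n₀) ⇒ h = h₀·(1−n₀)/(1−n)
h = 0.116 × (1 − 0.42)/(1 − 0.1621) = 0.116 × 0.6922 = 0.0803 km

0.080 km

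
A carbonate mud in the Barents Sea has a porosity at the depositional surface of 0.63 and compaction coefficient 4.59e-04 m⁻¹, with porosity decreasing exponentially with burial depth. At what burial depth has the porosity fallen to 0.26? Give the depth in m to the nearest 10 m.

Working in km (1 km = 1000 m; k in km⁻¹ = k in m⁻¹ × 1000):
Invert Athy's law: Z = ln(φ₀/φ) / k
Z = ln(0.63/0.26) / 0.459 = ln(2.423) / 0.459 = 0.8850 / 0.459 = 1.928 km

1930 m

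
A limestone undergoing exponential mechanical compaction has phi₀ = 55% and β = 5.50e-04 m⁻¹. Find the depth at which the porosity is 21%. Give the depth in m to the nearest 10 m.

Working in km (1 km = 1000 m; β in km⁻¹ = β in m⁻¹ × 1000):
Invert Athy's law: d = ln(phi₀/phi) / β
d = ln(0.55/0.21) / 0.55 = ln(2.619) / 0.55 = 0.9628 / 0.55 = 1.751 km

1750 m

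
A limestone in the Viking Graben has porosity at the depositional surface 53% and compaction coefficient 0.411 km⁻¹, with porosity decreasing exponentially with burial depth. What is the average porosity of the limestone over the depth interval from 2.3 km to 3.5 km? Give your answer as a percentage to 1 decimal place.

⟨phi⟩ = (1/(z₂−z₁)) ∫ phi₀ e^(−cz) dz = phi₀·(e^(−c·z₁) − e^(−c·z₂)) / (c·(z₂−z₁))
e^(−0.411×2.3) = 0.3886; e^(−0.411×3.5) = 0.2373
⟨phi⟩ = 0.53 × (0.3886 − 0.2373) / (0.411 × 1.2) = 0.53 × 0.3067 = 0.1626

16.3%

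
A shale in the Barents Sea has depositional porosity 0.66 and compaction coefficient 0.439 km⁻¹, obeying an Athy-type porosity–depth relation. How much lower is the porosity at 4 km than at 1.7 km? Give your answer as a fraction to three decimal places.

phi(1.7) = 0.66·e^(−0.439×1.7) = 0.3129
phi(4) = 0.66·e^(−0.439×4) = 0.1140
Δphi = 0.3129 − 0.1140 = 0.1989

0.199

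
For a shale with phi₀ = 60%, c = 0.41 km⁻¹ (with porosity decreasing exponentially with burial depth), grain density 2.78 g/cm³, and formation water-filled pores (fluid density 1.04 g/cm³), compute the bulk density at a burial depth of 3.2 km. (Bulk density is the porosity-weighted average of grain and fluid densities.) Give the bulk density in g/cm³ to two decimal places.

2.50 g/cm³

Porosity at depth: phi = 0.6·exp(−0.41×3.2) = 0.6×0.2693 = 0.1616
Bulk density: ρ_b = (1−phi)ρ_g + phi·ρ_f = 0.8384×2.78 + 0.1616×1.04
       = 2.331 + 0.168 = 2.499 g/cm³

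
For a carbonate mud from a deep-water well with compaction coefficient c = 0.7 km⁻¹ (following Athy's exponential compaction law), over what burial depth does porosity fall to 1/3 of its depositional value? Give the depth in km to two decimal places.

phi/phi₀ = 1/3 ⇒ exp(−c·Z) = 1/3 ⇒ Z = ln(3) / c
Z = 1.0986 / 0.7 = 1.569 km

1.57 km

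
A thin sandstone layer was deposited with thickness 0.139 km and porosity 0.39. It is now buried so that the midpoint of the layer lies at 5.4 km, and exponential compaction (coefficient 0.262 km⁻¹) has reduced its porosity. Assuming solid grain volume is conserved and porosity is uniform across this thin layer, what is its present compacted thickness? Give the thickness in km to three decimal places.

0.094 km

Porosity at 5.4 km: n = 0.39·exp(−0.262×5.4) = 0.0948
Solid-volume conservation: h(1−n) = h₀(1−n₀) ⇒ h = h₀·(1−n₀)/(1−n)
h = 0.139 × (1 − 0.39)/(1 − 0.0948) = 0.139 × 0.6739 = 0.0937 km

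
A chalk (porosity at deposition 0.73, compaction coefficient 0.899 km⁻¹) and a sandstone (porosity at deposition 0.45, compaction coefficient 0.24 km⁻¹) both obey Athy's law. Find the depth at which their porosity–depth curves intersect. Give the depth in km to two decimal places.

0.73 km

Set n₀ₐ e^(−cₐZ) = n₀ᵦ e^(−cᵦZ) ⇒ ln(n₀ₐ/n₀ᵦ) = (cₐ − cᵦ)·Z
Z = ln(0.73/0.45) / (0.899 − 0.24) = 0.4838 / 0.659 = 0.734 km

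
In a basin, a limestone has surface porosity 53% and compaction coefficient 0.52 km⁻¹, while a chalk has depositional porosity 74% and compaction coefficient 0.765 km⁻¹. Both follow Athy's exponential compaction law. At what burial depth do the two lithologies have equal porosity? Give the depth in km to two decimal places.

Set φ₀ₐ e^(−cₐz) = φ₀ᵦ e^(−cᵦz) ⇒ ln(φ₀ₐ/φ₀ᵦ) = (cₐ − cᵦ)·z
z = ln(0.53/0.74) / (0.52 − 0.765) = -0.3338 / -0.245 = 1.362 km

1.36 km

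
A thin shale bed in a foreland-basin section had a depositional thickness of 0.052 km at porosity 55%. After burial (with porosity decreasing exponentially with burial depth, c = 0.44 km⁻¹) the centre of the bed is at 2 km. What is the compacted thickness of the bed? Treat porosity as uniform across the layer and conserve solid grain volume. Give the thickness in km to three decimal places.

0.030 km

Porosity at 2 km: n = 0.55·exp(−0.44×2) = 0.2281
Solid-volume conservation: h(1−n) = h₀(1−n₀) ⇒ h = h₀·(1−n₀)/(1−n)
h = 0.052 × (1 − 0.55)/(1 − 0.2281) = 0.052 × 0.5830 = 0.0303 km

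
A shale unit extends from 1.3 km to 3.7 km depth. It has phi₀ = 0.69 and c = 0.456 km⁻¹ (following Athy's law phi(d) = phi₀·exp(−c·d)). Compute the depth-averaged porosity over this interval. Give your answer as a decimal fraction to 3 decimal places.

0.232

⟨phi⟩ = (1/(d₂−d₁)) ∫ phi₀ e^(−cd) dd = phi₀·(e^(−c·d₁) − e^(−c·d₂)) / (c·(d₂−d₁))
e^(−0.456×1.3) = 0.5528; e^(−0.456×3.7) = 0.1850
⟨phi⟩ = 0.69 × (0.5528 − 0.1850) / (0.456 × 2.4) = 0.69 × 0.3360 = 0.2319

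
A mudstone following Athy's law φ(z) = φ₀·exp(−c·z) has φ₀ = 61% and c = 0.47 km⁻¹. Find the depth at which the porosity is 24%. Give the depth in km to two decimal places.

1.98 km

Invert Athy's law: z = ln(φ₀/φ) / c
z = ln(0.61/0.24) / 0.47 = ln(2.542) / 0.47 = 0.9328 / 0.47 = 1.985 km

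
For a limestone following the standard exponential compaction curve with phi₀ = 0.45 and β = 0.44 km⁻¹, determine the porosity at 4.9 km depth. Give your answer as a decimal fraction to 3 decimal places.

0.052

phi = phi₀·exp(−β·Z) = 0.45 × exp(−0.44 × 4.9) = 0.45 × exp(−2.156)
  = 0.45 × 0.1158 = 0.0521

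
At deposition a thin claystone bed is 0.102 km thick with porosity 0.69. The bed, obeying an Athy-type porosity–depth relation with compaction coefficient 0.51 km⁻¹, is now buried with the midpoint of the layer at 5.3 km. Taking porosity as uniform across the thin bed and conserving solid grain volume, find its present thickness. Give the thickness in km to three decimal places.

Porosity at 5.3 km: φ = 0.69·exp(−0.51×5.3) = 0.0462
Solid-volume conservation: h(1−φ) = h₀(1−φ₀) ⇒ h = h₀·(1−φ₀)/(1−φ)
h = 0.102 × (1 − 0.69)/(1 − 0.0462) = 0.102 × 0.3250 = 0.0332 km

0.033 km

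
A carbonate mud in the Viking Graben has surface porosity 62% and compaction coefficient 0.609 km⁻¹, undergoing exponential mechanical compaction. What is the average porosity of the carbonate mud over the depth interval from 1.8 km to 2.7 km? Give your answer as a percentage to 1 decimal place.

⟨phi⟩ = (1/(Z₂−Z₁)) ∫ phi₀ e^(−kZ) dZ = phi₀·(e^(−k·Z₁) − e^(−k·Z₂)) / (k·(Z₂−Z₁))
e^(−0.609×1.8) = 0.3341; e^(−0.609×2.7) = 0.1931
⟨phi⟩ = 0.62 × (0.3341 − 0.1931) / (0.609 × 0.9) = 0.62 × 0.2572 = 0.1595

15.9%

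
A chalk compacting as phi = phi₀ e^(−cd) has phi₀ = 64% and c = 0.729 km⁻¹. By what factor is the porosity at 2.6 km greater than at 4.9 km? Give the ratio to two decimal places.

5.35

phi(d₁)/phi(d₂) = e^(−c·d₁)/e^(−c·d₂) = e^{c(d₂−d₁)}
= exp(0.729 × 2.3) = exp(1.677) = 5.3479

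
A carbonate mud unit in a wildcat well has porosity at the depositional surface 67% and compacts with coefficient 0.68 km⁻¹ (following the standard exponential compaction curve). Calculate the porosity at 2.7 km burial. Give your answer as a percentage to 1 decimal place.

n = n₀·exp(−k·z) = 0.67 × exp(−0.68 × 2.7) = 0.67 × exp(−1.836)
  = 0.67 × 0.1595 = 0.1068

10.7%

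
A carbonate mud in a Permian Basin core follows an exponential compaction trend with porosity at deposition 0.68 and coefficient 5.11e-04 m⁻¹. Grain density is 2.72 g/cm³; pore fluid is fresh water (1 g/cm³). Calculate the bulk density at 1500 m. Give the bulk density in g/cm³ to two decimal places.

Working in km (1 km = 1000 m; k in km⁻¹ = k in m⁻¹ × 1000):
Porosity at depth: n = 0.68·exp(−0.511×1.5) = 0.68×0.4646 = 0.3160
Bulk density: ρ_b = (1−n)ρ_g + n·ρ_f = 0.6840×2.72 + 0.3160×1
       = 1.861 + 0.316 = 2.177 g/cm³

2.18 g/cm³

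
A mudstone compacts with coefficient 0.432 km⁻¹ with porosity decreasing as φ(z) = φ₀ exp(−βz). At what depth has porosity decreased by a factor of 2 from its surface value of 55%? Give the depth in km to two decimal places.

φ/φ₀ = 1/2 ⇒ exp(−β·z) = 1/2 ⇒ z = ln(2) / β
z = 0.6931 / 0.432 = 1.605 km

1.60 km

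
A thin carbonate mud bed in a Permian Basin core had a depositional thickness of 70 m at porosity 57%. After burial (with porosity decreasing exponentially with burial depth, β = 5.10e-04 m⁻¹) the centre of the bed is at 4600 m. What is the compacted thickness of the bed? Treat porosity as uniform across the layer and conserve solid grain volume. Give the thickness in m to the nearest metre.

Working in km (1 km = 1000 m; β in km⁻¹ = β in m⁻¹ × 1000):
Porosity at 4.6 km: phi = 0.57·exp(−0.51×4.6) = 0.0546
Solid-volume conservation: h(1−phi) = h₀(1−phi₀) ⇒ h = h₀·(1−phi₀)/(1−phi)
h = 0.07 × (1 − 0.57)/(1 − 0.0546) = 0.07 × 0.4548 = 0.0318 km

32 m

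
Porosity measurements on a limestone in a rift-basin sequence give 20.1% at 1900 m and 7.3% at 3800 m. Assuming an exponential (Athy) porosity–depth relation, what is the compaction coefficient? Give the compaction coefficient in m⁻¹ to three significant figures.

Working in km (1 km = 1000 m; β in km⁻¹ = β in m⁻¹ × 1000):
Athy: φ(z) = φ₀ e^(−βz) ⇒ φ₁/φ₂ = e^{β(z₂−z₁)} ⇒ β = ln(φ₁/φ₂)/(z₂−z₁)
β = ln(0.201/0.073) / (3.8 − 1.9) = ln(2.753) / 1.9 = 1.0128 / 1.9 = 0.5331 km⁻¹

0.000533 m⁻¹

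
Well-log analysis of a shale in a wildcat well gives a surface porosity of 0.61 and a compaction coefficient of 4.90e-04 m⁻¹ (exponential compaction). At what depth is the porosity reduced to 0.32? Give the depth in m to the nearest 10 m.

Working in km (1 km = 1000 m; k in km⁻¹ = k in m⁻¹ × 1000):
Invert Athy's law: z = ln(phi₀/phi) / k
z = ln(0.61/0.32) / 0.49 = ln(1.906) / 0.49 = 0.6451 / 0.49 = 1.317 km

1320 m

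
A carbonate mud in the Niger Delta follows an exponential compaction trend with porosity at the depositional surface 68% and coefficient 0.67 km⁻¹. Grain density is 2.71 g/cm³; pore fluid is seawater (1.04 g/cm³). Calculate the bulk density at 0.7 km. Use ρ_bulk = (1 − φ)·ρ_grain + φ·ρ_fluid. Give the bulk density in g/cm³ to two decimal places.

2.00 g/cm³

Porosity at depth: n = 0.68·exp(−0.67×0.7) = 0.68×0.6256 = 0.4254
Bulk density: ρ_b = (1−n)ρ_g + n·ρ_f = 0.5746×2.71 + 0.4254×1.04
       = 1.557 + 0.442 = 2.000 g/cm³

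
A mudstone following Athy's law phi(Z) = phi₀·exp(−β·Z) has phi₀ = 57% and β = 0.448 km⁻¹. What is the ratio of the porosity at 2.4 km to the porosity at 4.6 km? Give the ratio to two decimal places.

2.68

phi(Z₁)/phi(Z₂) = e^(−β·Z₁)/e^(−β·Z₂) = e^{β(Z₂−Z₁)}
= exp(0.448 × 2.2) = exp(0.9856) = 2.6794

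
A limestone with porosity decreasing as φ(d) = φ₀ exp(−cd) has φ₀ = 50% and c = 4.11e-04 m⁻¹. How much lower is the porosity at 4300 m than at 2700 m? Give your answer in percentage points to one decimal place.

Working in km (1 km = 1000 m; c in km⁻¹ = c in m⁻¹ × 1000):
φ(2.7) = 0.5·e^(−0.411×2.7) = 0.1648
φ(4.3) = 0.5·e^(−0.411×4.3) = 0.0854
Δφ = 0.1648 − 0.0854 = 0.0794

7.9 percentage points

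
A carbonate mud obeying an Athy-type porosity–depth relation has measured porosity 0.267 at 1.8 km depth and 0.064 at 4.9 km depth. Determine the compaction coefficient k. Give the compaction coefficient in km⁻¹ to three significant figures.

Athy: phi(Z) = phi₀ e^(−kZ) ⇒ phi₁/phi₂ = e^{k(Z₂−Z₁)} ⇒ k = ln(phi₁/phi₂)/(Z₂−Z₁)
k = ln(0.267/0.064) / (4.9 − 1.8) = ln(4.172) / 3.1 = 1.4284 / 3.1 = 0.4608 km⁻¹

0.461 km⁻¹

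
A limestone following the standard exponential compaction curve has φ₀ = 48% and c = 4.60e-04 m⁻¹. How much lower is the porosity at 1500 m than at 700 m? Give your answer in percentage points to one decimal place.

10.7 percentage points

Working in km (1 km = 1000 m; c in km⁻¹ = c in m⁻¹ × 1000):
φ(0.7) = 0.48·e^(−0.46×0.7) = 0.3479
φ(1.5) = 0.48·e^(−0.46×1.5) = 0.2408
Δφ = 0.3479 − 0.2408 = 0.1071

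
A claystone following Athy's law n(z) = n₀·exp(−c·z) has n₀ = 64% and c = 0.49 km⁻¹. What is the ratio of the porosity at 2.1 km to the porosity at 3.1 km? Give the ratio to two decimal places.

n(z₁)/n(z₂) = e^(−c·z₁)/e^(−c·z₂) = e^{c(z₂−z₁)}
= exp(0.49 × 1) = exp(0.49) = 1.6323

1.63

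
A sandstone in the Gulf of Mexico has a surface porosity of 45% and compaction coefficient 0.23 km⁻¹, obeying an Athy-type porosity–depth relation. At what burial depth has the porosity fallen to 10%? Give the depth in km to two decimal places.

Invert Athy's law: d = ln(n₀/n) / k
d = ln(0.45/0.1) / 0.23 = ln(4.5) / 0.23 = 1.5041 / 0.23 = 6.539 km

6.54 km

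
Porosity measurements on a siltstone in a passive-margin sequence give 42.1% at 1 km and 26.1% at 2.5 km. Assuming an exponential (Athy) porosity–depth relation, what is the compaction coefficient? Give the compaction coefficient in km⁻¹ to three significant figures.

Athy: φ(z) = φ₀ e^(−βz) ⇒ φ₁/φ₂ = e^{β(z₂−z₁)} ⇒ β = ln(φ₁/φ₂)/(z₂−z₁)
β = ln(0.421/0.261) / (2.5 − 1) = ln(1.613) / 1.5 = 0.4781 / 1.5 = 0.3187 km⁻¹

0.319 km⁻¹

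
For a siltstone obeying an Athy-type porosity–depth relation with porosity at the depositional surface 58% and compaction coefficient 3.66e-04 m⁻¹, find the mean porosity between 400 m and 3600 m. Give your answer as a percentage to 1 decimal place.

29.5%

Working in km (1 km = 1000 m; k in km⁻¹ = k in m⁻¹ × 1000):
⟨phi⟩ = (1/(Z₂−Z₁)) ∫ phi₀ e^(−kZ) dZ = phi₀·(e^(−k·Z₁) − e^(−k·Z₂)) / (k·(Z₂−Z₁))
e^(−0.366×0.4) = 0.8638; e^(−0.366×3.6) = 0.2678
⟨phi⟩ = 0.58 × (0.8638 − 0.2678) / (0.366 × 3.2) = 0.58 × 0.5089 = 0.2952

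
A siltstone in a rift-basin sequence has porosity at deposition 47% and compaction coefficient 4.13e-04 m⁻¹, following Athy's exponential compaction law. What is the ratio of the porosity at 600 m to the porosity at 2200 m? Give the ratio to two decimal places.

1.94

Working in km (1 km = 1000 m; β in km⁻¹ = β in m⁻¹ × 1000):
φ(d₁)/φ(d₂) = e^(−β·d₁)/e^(−β·d₂) = e^{β(d₂−d₁)}
= exp(0.413 × 1.6) = exp(0.6608) = 1.9363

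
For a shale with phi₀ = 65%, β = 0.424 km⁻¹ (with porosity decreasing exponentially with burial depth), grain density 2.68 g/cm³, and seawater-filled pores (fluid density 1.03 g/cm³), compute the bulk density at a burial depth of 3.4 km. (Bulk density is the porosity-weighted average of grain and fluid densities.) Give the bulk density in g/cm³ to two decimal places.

Porosity at depth: phi = 0.65·exp(−0.424×3.4) = 0.65×0.2365 = 0.1538
Bulk density: ρ_b = (1−phi)ρ_g + phi·ρ_f = 0.8462×2.68 + 0.1538×1.03
       = 2.268 + 0.158 = 2.426 g/cm³

2.43 g/cm³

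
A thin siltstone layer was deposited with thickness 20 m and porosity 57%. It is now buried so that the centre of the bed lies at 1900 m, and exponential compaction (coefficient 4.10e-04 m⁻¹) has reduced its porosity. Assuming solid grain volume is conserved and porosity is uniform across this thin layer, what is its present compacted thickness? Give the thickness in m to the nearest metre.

Working in km (1 km = 1000 m; β in km⁻¹ = β in m⁻¹ × 1000):
Porosity at 1.9 km: phi = 0.57·exp(−0.41×1.9) = 0.2616
Solid-volume conservation: h(1−phi) = h₀(1−phi₀) ⇒ h = h₀·(1−phi₀)/(1−phi)
h = 0.02 × (1 − 0.57)/(1 − 0.2616) = 0.02 × 0.5823 = 0.0116 km

12 m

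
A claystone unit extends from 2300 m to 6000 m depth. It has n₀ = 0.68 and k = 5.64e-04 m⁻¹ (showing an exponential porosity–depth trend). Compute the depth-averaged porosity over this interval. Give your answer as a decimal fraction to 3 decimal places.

Working in km (1 km = 1000 m; k in km⁻¹ = k in m⁻¹ × 1000):
⟨n⟩ = (1/(Z₂−Z₁)) ∫ n₀ e^(−kZ) dZ = n₀·(e^(−k·Z₁) − e^(−k·Z₂)) / (k·(Z₂−Z₁))
e^(−0.564×2.3) = 0.2733; e^(−0.564×6) = 0.0339
⟨n⟩ = 0.68 × (0.2733 − 0.0339) / (0.564 × 3.7) = 0.68 × 0.1147 = 0.0780

0.078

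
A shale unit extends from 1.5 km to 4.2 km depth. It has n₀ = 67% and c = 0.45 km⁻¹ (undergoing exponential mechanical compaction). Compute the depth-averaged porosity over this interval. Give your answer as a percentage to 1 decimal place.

19.7%

⟨n⟩ = (1/(Z₂−Z₁)) ∫ n₀ e^(−cZ) dZ = n₀·(e^(−c·Z₁) − e^(−c·Z₂)) / (c·(Z₂−Z₁))
e^(−0.45×1.5) = 0.5092; e^(−0.45×4.2) = 0.1511
⟨n⟩ = 0.67 × (0.5092 − 0.1511) / (0.45 × 2.7) = 0.67 × 0.2947 = 0.1975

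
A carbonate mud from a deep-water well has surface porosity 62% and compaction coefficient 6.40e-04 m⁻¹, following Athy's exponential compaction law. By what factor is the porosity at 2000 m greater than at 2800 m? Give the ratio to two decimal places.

Working in km (1 km = 1000 m; k in km⁻¹ = k in m⁻¹ × 1000):
phi(z₁)/phi(z₂) = e^(−k·z₁)/e^(−k·z₂) = e^{k(z₂−z₁)}
= exp(0.64 × 0.8) = exp(0.512) = 1.6686

1.67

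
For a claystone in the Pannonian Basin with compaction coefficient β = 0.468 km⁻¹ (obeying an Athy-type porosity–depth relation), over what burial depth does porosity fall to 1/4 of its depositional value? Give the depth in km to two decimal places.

n/n₀ = 1/4 ⇒ exp(−β·d) = 1/4 ⇒ d = ln(4) / β
d = 1.3863 / 0.468 = 2.962 km

2.96 km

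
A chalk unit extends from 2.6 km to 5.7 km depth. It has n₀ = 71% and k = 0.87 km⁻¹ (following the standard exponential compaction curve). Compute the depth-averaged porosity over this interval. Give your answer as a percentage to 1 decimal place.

2.6%

⟨n⟩ = (1/(Z₂−Z₁)) ∫ n₀ e^(−kZ) dZ = n₀·(e^(−k·Z₁) − e^(−k·Z₂)) / (k·(Z₂−Z₁))
e^(−0.87×2.6) = 0.1041; e^(−0.87×5.7) = 0.0070
⟨n⟩ = 0.71 × (0.1041 − 0.0070) / (0.87 × 3.1) = 0.71 × 0.0360 = 0.0256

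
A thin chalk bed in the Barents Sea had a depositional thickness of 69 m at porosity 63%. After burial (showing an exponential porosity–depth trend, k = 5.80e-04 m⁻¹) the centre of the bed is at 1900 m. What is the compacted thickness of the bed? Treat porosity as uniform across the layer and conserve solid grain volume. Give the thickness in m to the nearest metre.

32 m

Working in km (1 km = 1000 m; k in km⁻¹ = k in m⁻¹ × 1000):
Porosity at 1.9 km: n = 0.63·exp(−0.58×1.9) = 0.2093
Solid-volume conservation: h(1−n) = h₀(1−n₀) ⇒ h = h₀·(1−n₀)/(1−n)
h = 0.069 × (1 − 0.63)/(1 − 0.2093) = 0.069 × 0.4679 = 0.0323 km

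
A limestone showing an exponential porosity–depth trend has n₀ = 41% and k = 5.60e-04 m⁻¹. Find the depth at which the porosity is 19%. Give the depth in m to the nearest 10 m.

1370 m

Working in km (1 km = 1000 m; k in km⁻¹ = k in m⁻¹ × 1000):
Invert Athy's law: z = ln(n₀/n) / k
z = ln(0.41/0.19) / 0.56 = ln(2.158) / 0.56 = 0.7691 / 0.56 = 1.373 km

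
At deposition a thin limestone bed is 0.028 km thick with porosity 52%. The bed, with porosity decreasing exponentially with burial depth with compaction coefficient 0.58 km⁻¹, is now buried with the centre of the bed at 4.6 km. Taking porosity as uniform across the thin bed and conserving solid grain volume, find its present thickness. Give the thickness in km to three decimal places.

Porosity at 4.6 km: n = 0.52·exp(−0.58×4.6) = 0.0361
Solid-volume conservation: h(1−n) = h₀(1−n₀) ⇒ h = h₀·(1−n₀)/(1−n)
h = 0.028 × (1 − 0.52)/(1 − 0.0361) = 0.028 × 0.4980 = 0.0139 km

0.014 km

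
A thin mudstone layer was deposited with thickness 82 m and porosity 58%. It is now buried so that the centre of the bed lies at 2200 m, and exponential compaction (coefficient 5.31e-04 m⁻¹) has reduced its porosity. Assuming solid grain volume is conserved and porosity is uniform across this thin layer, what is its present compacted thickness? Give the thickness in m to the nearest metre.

42 m

Working in km (1 km = 1000 m; k in km⁻¹ = k in m⁻¹ × 1000):
Porosity at 2.2 km: n = 0.58·exp(−0.531×2.2) = 0.1803
Solid-volume conservation: h(1−n) = h₀(1−n₀) ⇒ h = h₀·(1−n₀)/(1−n)
h = 0.082 × (1 − 0.58)/(1 − 0.1803) = 0.082 × 0.5124 = 0.0420 km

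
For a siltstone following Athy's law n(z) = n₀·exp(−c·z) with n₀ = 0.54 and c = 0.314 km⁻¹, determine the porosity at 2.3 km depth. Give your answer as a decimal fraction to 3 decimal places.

0.262

n = n₀·exp(−c·z) = 0.54 × exp(−0.314 × 2.3) = 0.54 × exp(−0.7222)
  = 0.54 × 0.4857 = 0.2623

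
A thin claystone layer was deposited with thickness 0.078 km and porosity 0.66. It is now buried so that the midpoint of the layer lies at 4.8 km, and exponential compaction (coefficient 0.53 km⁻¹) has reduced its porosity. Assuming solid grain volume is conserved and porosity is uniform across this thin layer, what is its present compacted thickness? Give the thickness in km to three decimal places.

0.028 km

Porosity at 4.8 km: φ = 0.66·exp(−0.53×4.8) = 0.0518
Solid-volume conservation: h(1−φ) = h₀(1−φ₀) ⇒ h = h₀·(1−φ₀)/(1−φ)
h = 0.078 × (1 − 0.66)/(1 − 0.0518) = 0.078 × 0.3586 = 0.0280 km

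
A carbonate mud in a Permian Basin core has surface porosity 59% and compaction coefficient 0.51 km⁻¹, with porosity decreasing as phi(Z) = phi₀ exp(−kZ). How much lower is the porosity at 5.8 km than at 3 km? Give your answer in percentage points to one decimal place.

9.7 percentage points

phi(3) = 0.59·e^(−0.51×3) = 0.1278
phi(5.8) = 0.59·e^(−0.51×5.8) = 0.0306
Δphi = 0.1278 − 0.0306 = 0.0971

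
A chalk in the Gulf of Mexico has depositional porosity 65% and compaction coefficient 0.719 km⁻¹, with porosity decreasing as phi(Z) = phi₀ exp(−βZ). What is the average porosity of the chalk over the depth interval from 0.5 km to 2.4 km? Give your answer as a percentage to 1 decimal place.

⟨phi⟩ = (1/(Z₂−Z₁)) ∫ phi₀ e^(−βZ) dZ = phi₀·(e^(−β·Z₁) − e^(−β·Z₂)) / (β·(Z₂−Z₁))
e^(−0.719×0.5) = 0.6980; e^(−0.719×2.4) = 0.1781
⟨phi⟩ = 0.65 × (0.6980 − 0.1781) / (0.719 × 1.9) = 0.65 × 0.3806 = 0.2474

24.7%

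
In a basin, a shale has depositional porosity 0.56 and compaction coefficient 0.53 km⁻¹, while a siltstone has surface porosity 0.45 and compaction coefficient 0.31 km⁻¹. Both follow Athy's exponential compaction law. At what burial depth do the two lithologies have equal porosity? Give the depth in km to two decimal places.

0.99 km

Set phi₀ₐ e^(−βₐz) = phi₀ᵦ e^(−βᵦz) ⇒ ln(phi₀ₐ/phi₀ᵦ) = (βₐ − βᵦ)·z
z = ln(0.56/0.45) / (0.53 − 0.31) = 0.2187 / 0.22 = 0.994 km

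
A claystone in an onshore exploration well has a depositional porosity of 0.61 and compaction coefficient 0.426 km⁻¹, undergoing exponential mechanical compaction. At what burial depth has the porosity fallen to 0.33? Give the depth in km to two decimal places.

1.44 km

Invert Athy's law: z = ln(phi₀/phi) / β
z = ln(0.61/0.33) / 0.426 = ln(1.848) / 0.426 = 0.6144 / 0.426 = 1.442 km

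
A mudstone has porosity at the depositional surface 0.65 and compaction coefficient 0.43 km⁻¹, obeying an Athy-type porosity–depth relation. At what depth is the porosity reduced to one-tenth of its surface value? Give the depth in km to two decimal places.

5.35 km

φ/φ₀ = 1/10 ⇒ exp(−β·z) = 1/10 ⇒ z = ln(10) / β
z = 2.3026 / 0.43 = 5.355 km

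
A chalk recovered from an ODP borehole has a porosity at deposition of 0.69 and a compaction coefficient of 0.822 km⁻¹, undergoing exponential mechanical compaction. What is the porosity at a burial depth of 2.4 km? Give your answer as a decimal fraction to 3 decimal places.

φ = φ₀·exp(−c·z) = 0.69 × exp(−0.822 × 2.4) = 0.69 × exp(−1.973)
  = 0.69 × 0.1391 = 0.0960

0.096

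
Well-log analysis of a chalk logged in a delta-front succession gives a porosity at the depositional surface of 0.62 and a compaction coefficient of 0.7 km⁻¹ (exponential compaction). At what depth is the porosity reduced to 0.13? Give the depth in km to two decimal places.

Invert Athy's law: Z = ln(φ₀/φ) / β
Z = ln(0.62/0.13) / 0.7 = ln(4.769) / 0.7 = 1.5622 / 0.7 = 2.232 km

2.23 km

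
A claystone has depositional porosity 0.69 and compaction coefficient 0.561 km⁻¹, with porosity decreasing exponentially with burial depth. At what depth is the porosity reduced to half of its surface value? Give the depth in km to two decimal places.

n/n₀ = 1/2 ⇒ exp(−k·z) = 1/2 ⇒ z = ln(2) / k
z = 0.6931 / 0.561 = 1.236 km

1.24 km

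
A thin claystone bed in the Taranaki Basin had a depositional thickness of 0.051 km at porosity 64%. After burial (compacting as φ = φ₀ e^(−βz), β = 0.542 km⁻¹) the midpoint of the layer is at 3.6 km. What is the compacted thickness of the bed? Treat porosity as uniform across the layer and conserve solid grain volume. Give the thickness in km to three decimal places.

0.020 km

Porosity at 3.6 km: φ = 0.64·exp(−0.542×3.6) = 0.0909
Solid-volume conservation: h(1−φ) = h₀(1−φ₀) ⇒ h = h₀·(1−φ₀)/(1−φ)
h = 0.051 × (1 − 0.64)/(1 − 0.0909) = 0.051 × 0.3960 = 0.0202 km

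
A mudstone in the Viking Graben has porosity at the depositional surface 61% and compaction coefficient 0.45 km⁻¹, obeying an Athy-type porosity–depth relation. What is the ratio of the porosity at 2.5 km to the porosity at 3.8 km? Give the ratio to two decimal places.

phi(Z₁)/phi(Z₂) = e^(−k·Z₁)/e^(−k·Z₂) = e^{k(Z₂−Z₁)}
= exp(0.45 × 1.3) = exp(0.585) = 1.7950

1.79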